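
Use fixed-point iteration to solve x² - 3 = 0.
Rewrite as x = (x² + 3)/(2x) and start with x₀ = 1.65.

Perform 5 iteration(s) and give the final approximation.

Equation: x² - 3 = 0
Fixed-point form: x = (x² + 3)/(2x)
x₀ = 1.65

x_1 = g(1.650000) = 1.734091
x_2 = g(1.734091) = 1.732052
x_3 = g(1.732052) = 1.732051
x_4 = g(1.732051) = 1.732051
x_5 = g(1.732051) = 1.732051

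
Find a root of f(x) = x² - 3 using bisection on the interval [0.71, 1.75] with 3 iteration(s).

f(x) = x² - 3
Initial interval: [0.71, 1.75]

Iteration 1:
  c_1 = (0.710000 + 1.750000)/2 = 1.230000
  f(c_1) = f(1.230000) = -1.487100
  f(a) × f(c) ≥ 0, new interval: [1.230000, 1.750000]
Iteration 2:
  c_2 = (1.230000 + 1.750000)/2 = 1.490000
  f(c_2) = f(1.490000) = -0.779900
  f(a) × f(c) ≥ 0, new interval: [1.490000, 1.750000]
Iteration 3:
  c_3 = (1.490000 + 1.750000)/2 = 1.620000
  f(c_3) = f(1.620000) = -0.375600
  f(a) × f(c) ≥ 0, new interval: [1.620000, 1.750000]

After 3 iteration(s), the approximation is c_3 = 1.620000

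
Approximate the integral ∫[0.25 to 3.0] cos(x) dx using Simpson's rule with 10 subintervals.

f(x) = cos(x)
a = 0.25, b = 3.0, n = 10
h = (b - a)/n = 0.275000

Simpson's rule: (h/3)[f(x₀) + 4f(x₁) + 2f(x₂) + ... + f(xₙ)]

x_0 = 0.2500, f(x_0) = 0.968912, coefficient = 1
x_1 = 0.5250, f(x_1) = 0.865324, coefficient = 4
x_2 = 0.8000, f(x_2) = 0.696707, coefficient = 2
x_3 = 1.0750, f(x_3) = 0.475732, coefficient = 4
x_4 = 1.3500, f(x_4) = 0.219007, coefficient = 2
x_5 = 1.6250, f(x_5) = -0.054177, coefficient = 4
x_6 = 1.9000, f(x_6) = -0.323290, coefficient = 2
x_7 = 2.1750, f(x_7) = -0.568107, coefficient = 4
x_8 = 2.4500, f(x_8) = -0.770231, coefficient = 2
x_9 = 2.7250, f(x_9) = -0.914473, coefficient = 4
x_10 = 3.0000, f(x_10) = -0.989992, coefficient = 1

I ≈ (0.275000/3) × -1.159498 = -0.106287
Exact value: -0.106284
Error: 0.000003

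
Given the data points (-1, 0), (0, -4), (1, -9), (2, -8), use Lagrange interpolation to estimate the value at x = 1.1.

Lagrange interpolation formula:
P(x) = Σ yᵢ × Lᵢ(x)
where Lᵢ(x) = Π_{j≠i} (x - xⱼ)/(xᵢ - xⱼ)

L_0(1.1) = (1.1 - 0)/(-1 - 0) × (1.1 - 1)/(-1 - 1) × (1.1 - 2)/(-1 - 2) = 0.016500
L_1(1.1) = (1.1 - (-1))/(0 - (-1)) × (1.1 - 1)/(0 - 1) × (1.1 - 2)/(0 - 2) = -0.094500
L_2(1.1) = (1.1 - (-1))/(1 - (-1)) × (1.1 - 0)/(1 - 0) × (1.1 - 2)/(1 - 2) = 1.039500
L_3(1.1) = (1.1 - (-1))/(2 - (-1)) × (1.1 - 0)/(2 - 0) × (1.1 - 1)/(2 - 1) = 0.038500

P(1.1) = 0×L_0(1.1) + (-4)×L_1(1.1) + (-9)×L_2(1.1) + (-8)×L_3(1.1)
P(1.1) = -9.285500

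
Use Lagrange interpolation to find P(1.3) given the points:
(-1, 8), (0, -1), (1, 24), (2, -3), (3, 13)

Lagrange interpolation formula:
P(x) = Σ yᵢ × Lᵢ(x)
where Lᵢ(x) = Π_{j≠i} (x - xⱼ)/(xᵢ - xⱼ)

L_0(1.3) = (1.3 - 0)/(-1 - 0) × (1.3 - 1)/(-1 - 1) × (1.3 - 2)/(-1 - 2) × (1.3 - 3)/(-1 - 3) = 0.019338
L_1(1.3) = (1.3 - (-1))/(0 - (-1)) × (1.3 - 1)/(0 - 1) × (1.3 - 2)/(0 - 2) × (1.3 - 3)/(0 - 3) = -0.136850
L_2(1.3) = (1.3 - (-1))/(1 - (-1)) × (1.3 - 0)/(1 - 0) × (1.3 - 2)/(1 - 2) × (1.3 - 3)/(1 - 3) = 0.889525
L_3(1.3) = (1.3 - (-1))/(2 - (-1)) × (1.3 - 0)/(2 - 0) × (1.3 - 1)/(2 - 1) × (1.3 - 3)/(2 - 3) = 0.254150
L_4(1.3) = (1.3 - (-1))/(3 - (-1)) × (1.3 - 0)/(3 - 0) × (1.3 - 1)/(3 - 1) × (1.3 - 2)/(3 - 2) = -0.026163

P(1.3) = 8×L_0(1.3) + (-1)×L_1(1.3) + 24×L_2(1.3) + (-3)×L_3(1.3) + 13×L_4(1.3)
P(1.3) = 20.537587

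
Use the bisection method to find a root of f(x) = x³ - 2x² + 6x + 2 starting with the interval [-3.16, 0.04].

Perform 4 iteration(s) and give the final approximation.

f(x) = x³ - 2x² + 6x + 2
Initial interval: [-3.16, 0.04]

Iteration 1:
  c_1 = (-3.160000 + 0.040000)/2 = -1.560000
  f(c_1) = f(-1.560000) = -16.023616
  f(a) × f(c) ≥ 0, new interval: [-1.560000, 0.040000]
Iteration 2:
  c_2 = (-1.560000 + 0.040000)/2 = -0.760000
  f(c_2) = f(-0.760000) = -4.154176
  f(a) × f(c) ≥ 0, new interval: [-0.760000, 0.040000]
Iteration 3:
  c_3 = (-0.760000 + 0.040000)/2 = -0.360000
  f(c_3) = f(-0.360000) = -0.465856
  f(a) × f(c) ≥ 0, new interval: [-0.360000, 0.040000]
Iteration 4:
  c_4 = (-0.360000 + 0.040000)/2 = -0.160000
  f(c_4) = f(-0.160000) = 0.984704
  f(a) × f(c) < 0, new interval: [-0.360000, -0.160000]

After 4 iteration(s), the approximation is c_4 = -0.160000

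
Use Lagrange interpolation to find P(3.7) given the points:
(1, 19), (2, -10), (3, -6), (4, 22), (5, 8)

Lagrange interpolation formula:
P(x) = Σ yᵢ × Lᵢ(x)
where Lᵢ(x) = Π_{j≠i} (x - xⱼ)/(xᵢ - xⱼ)

L_0(3.7) = (3.7 - 2)/(1 - 2) × (3.7 - 3)/(1 - 3) × (3.7 - 4)/(1 - 4) × (3.7 - 5)/(1 - 5) = 0.019337
L_1(3.7) = (3.7 - 1)/(2 - 1) × (3.7 - 3)/(2 - 3) × (3.7 - 4)/(2 - 4) × (3.7 - 5)/(2 - 5) = -0.122850
L_2(3.7) = (3.7 - 1)/(3 - 1) × (3.7 - 2)/(3 - 2) × (3.7 - 4)/(3 - 4) × (3.7 - 5)/(3 - 5) = 0.447525
L_3(3.7) = (3.7 - 1)/(4 - 1) × (3.7 - 2)/(4 - 2) × (3.7 - 3)/(4 - 3) × (3.7 - 5)/(4 - 5) = 0.696150
L_4(3.7) = (3.7 - 1)/(5 - 1) × (3.7 - 2)/(5 - 2) × (3.7 - 3)/(5 - 3) × (3.7 - 4)/(5 - 4) = -0.040162

P(3.7) = 19×L_0(3.7) + (-10)×L_1(3.7) + (-6)×L_2(3.7) + 22×L_3(3.7) + 8×L_4(3.7)
P(3.7) = 13.904763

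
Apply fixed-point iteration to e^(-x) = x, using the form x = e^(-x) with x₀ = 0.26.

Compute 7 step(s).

Equation: e^(-x) = x
Fixed-point form: x = e^(-x)
x₀ = 0.26

x_1 = g(0.260000) = 0.771052
x_2 = g(0.771052) = 0.462526
x_3 = g(0.462526) = 0.629691
x_4 = g(0.629691) = 0.532757
x_5 = g(0.532757) = 0.586985
x_6 = g(0.586985) = 0.556001
x_7 = g(0.556001) = 0.573498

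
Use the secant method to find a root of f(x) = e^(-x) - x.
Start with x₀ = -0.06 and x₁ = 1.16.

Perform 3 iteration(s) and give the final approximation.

f(x) = e^(-x) - x
x₀ = -0.06, x₁ = 1.16

Secant formula: x_{n+1} = x_n - f(x_n)(x_n - x_{n-1})/(f(x_n) - f(x_{n-1}))

Iteration 1:
  f(-0.060000) = 1.121837
  f(1.160000) = -0.846514
  x_2 = 1.160000 - (-0.846514)×(1.160000 - (-0.060000))/(-0.846514 - 1.121837)
       = 0.635324
Iteration 2:
  f(1.160000) = -0.846514
  f(0.635324) = -0.105560
  x_3 = 0.635324 - (-0.105560)×(0.635324 - 1.160000)/(-0.105560 - (-0.846514))
       = 0.560576
Iteration 3:
  f(0.635324) = -0.105560
  f(0.560576) = 0.010304
  x_4 = 0.560576 - 0.010304×(0.560576 - 0.635324)/(0.010304 - (-0.105560))
       = 0.567224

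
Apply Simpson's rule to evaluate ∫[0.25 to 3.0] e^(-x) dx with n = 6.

f(x) = e^(-x)
a = 0.25, b = 3.0, n = 6
h = (b - a)/n = 0.458333

Simpson's rule: (h/3)[f(x₀) + 4f(x₁) + 2f(x₂) + ... + f(xₙ)]

x_0 = 0.2500, f(x_0) = 0.778801, coefficient = 1
x_1 = 0.7083, f(x_1) = 0.492464, coefficient = 4
x_2 = 1.1667, f(x_2) = 0.311403, coefficient = 2
x_3 = 1.6250, f(x_3) = 0.196912, coefficient = 4
x_4 = 2.0833, f(x_4) = 0.124514, coefficient = 2
x_5 = 2.5417, f(x_5) = 0.078735, coefficient = 4
x_6 = 3.0000, f(x_6) = 0.049787, coefficient = 1

I ≈ (0.458333/3) × 4.772867 = 0.729188
Exact value: 0.729014
Error: 0.000174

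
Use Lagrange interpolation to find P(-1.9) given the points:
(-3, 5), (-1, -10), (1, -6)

Lagrange interpolation formula:
P(x) = Σ yᵢ × Lᵢ(x)
where Lᵢ(x) = Π_{j≠i} (x - xⱼ)/(xᵢ - xⱼ)

L_0(-1.9) = (-1.9 - (-1))/(-3 - (-1)) × (-1.9 - 1)/(-3 - 1) = 0.326250
L_1(-1.9) = (-1.9 - (-3))/(-1 - (-3)) × (-1.9 - 1)/(-1 - 1) = 0.797500
L_2(-1.9) = (-1.9 - (-3))/(1 - (-3)) × (-1.9 - (-1))/(1 - (-1)) = -0.123750

P(-1.9) = 5×L_0(-1.9) + (-10)×L_1(-1.9) + (-6)×L_2(-1.9)
P(-1.9) = -5.601250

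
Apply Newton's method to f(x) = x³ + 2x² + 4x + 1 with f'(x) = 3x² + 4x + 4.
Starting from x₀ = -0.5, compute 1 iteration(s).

f(x) = x³ + 2x² + 4x + 1
f'(x) = 3x² + 4x + 4
x₀ = -0.5

Newton-Raphson formula: x_{n+1} = x_n - f(x_n)/f'(x_n)

Iteration 1:
  f(-0.500000) = -0.625000
  f'(-0.500000) = 2.750000
  x_1 = -0.500000 - (-0.625000)/2.750000 = -0.272727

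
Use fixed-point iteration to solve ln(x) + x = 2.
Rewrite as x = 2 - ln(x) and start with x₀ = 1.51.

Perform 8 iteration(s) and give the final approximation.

Equation: ln(x) + x = 2
Fixed-point form: x = 2 - ln(x)
x₀ = 1.51

x_1 = g(1.510000) = 1.587890
x_2 = g(1.587890) = 1.537594
x_3 = g(1.537594) = 1.569781
x_4 = g(1.569781) = 1.549064
x_5 = g(1.549064) = 1.562349
x_6 = g(1.562349) = 1.553809
x_7 = g(1.553809) = 1.559290
x_8 = g(1.559290) = 1.555769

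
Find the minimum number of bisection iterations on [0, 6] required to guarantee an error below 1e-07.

We need (b-a)/2^n ≤ 1e-07
(6 - 0)/2^n ≤ 1e-07
6/2^n ≤ 1e-07
2^n ≥ 60000000
n ≥ log₂(60000000) = 25.84
n ≥ 26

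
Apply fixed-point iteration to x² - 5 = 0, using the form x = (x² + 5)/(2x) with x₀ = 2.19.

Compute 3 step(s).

Equation: x² - 5 = 0
Fixed-point form: x = (x² + 5)/(2x)
x₀ = 2.19

x_1 = g(2.190000) = 2.236553
x_2 = g(2.236553) = 2.236068
x_3 = g(2.236068) = 2.236068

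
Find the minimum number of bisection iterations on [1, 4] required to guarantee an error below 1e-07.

We need (b-a)/2^n ≤ 1e-07
(4 - 1)/2^n ≤ 1e-07
3/2^n ≤ 1e-07
2^n ≥ 30000000
n ≥ log₂(30000000) = 24.84
n ≥ 25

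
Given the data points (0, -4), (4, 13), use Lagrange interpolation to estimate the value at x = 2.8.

Lagrange interpolation formula:
P(x) = Σ yᵢ × Lᵢ(x)
where Lᵢ(x) = Π_{j≠i} (x - xⱼ)/(xᵢ - xⱼ)

L_0(2.8) = (2.8 - 4)/(0 - 4) = 0.300000
L_1(2.8) = (2.8 - 0)/(4 - 0) = 0.700000

P(2.8) = (-4)×L_0(2.8) + 13×L_1(2.8)
P(2.8) = 7.900000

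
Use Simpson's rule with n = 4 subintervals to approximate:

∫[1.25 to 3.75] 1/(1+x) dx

f(x) = 1/(1+x)
a = 1.25, b = 3.75, n = 4
h = (b - a)/n = 0.625000

Simpson's rule: (h/3)[f(x₀) + 4f(x₁) + 2f(x₂) + ... + f(xₙ)]

x_0 = 1.2500, f(x_0) = 0.444444, coefficient = 1
x_1 = 1.8750, f(x_1) = 0.347826, coefficient = 4
x_2 = 2.5000, f(x_2) = 0.285714, coefficient = 2
x_3 = 3.1250, f(x_3) = 0.242424, coefficient = 4
x_4 = 3.7500, f(x_4) = 0.210526, coefficient = 1

I ≈ (0.625000/3) × 3.587401 = 0.747375
Exact value: 0.747214
Error: 0.000161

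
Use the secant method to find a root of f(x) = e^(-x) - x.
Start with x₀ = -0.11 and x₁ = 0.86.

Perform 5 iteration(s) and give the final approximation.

f(x) = e^(-x) - x
x₀ = -0.11, x₁ = 0.86

Secant formula: x_{n+1} = x_n - f(x_n)(x_n - x_{n-1})/(f(x_n) - f(x_{n-1}))

Iteration 1:
  f(-0.110000) = 1.226278
  f(0.860000) = -0.436838
  x_2 = 0.860000 - (-0.436838)×(0.860000 - (-0.110000))/(-0.436838 - 1.226278)
       = 0.605218
Iteration 2:
  f(0.860000) = -0.436838
  f(0.605218) = -0.059262
  x_3 = 0.605218 - (-0.059262)×(0.605218 - 0.860000)/(-0.059262 - (-0.436838))
       = 0.565229
Iteration 3:
  f(0.605218) = -0.059262
  f(0.565229) = 0.003002
  x_4 = 0.565229 - 0.003002×(0.565229 - 0.605218)/(0.003002 - (-0.059262))
       = 0.567156
Iteration 4:
  f(0.565229) = 0.003002
  f(0.567156) = -0.000021
  x_5 = 0.567156 - (-0.000021)×(0.567156 - 0.565229)/(-0.000021 - 0.003002)
       = 0.567143
Iteration 5:
  f(0.567156) = -0.000021
  f(0.567143) = 0.000000
  x_6 = 0.567143 - 0.000000×(0.567143 - 0.567156)/(0.000000 - (-0.000021))
       = 0.567143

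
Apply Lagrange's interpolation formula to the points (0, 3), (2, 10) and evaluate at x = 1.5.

Lagrange interpolation formula:
P(x) = Σ yᵢ × Lᵢ(x)
where Lᵢ(x) = Π_{j≠i} (x - xⱼ)/(xᵢ - xⱼ)

L_0(1.5) = (1.5 - 2)/(0 - 2) = 0.250000
L_1(1.5) = (1.5 - 0)/(2 - 0) = 0.750000

P(1.5) = 3×L_0(1.5) + 10×L_1(1.5)
P(1.5) = 8.250000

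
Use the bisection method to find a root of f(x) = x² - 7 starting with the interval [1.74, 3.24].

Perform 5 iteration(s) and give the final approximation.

f(x) = x² - 7
Initial interval: [1.74, 3.24]

Iteration 1:
  c_1 = (1.740000 + 3.240000)/2 = 2.490000
  f(c_1) = f(2.490000) = -0.799900
  f(a) × f(c) ≥ 0, new interval: [2.490000, 3.240000]
Iteration 2:
  c_2 = (2.490000 + 3.240000)/2 = 2.865000
  f(c_2) = f(2.865000) = 1.208225
  f(a) × f(c) < 0, new interval: [2.490000, 2.865000]
Iteration 3:
  c_3 = (2.490000 + 2.865000)/2 = 2.677500
  f(c_3) = f(2.677500) = 0.169006
  f(a) × f(c) < 0, new interval: [2.490000, 2.677500]
Iteration 4:
  c_4 = (2.490000 + 2.677500)/2 = 2.583750
  f(c_4) = f(2.583750) = -0.324236
  f(a) × f(c) ≥ 0, new interval: [2.583750, 2.677500]
Iteration 5:
  c_5 = (2.583750 + 2.677500)/2 = 2.630625
  f(c_5) = f(2.630625) = -0.079812
  f(a) × f(c) ≥ 0, new interval: [2.630625, 2.677500]

After 5 iteration(s), the approximation is c_5 = 2.630625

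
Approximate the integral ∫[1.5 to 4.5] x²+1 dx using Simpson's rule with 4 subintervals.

f(x) = x²+1
a = 1.5, b = 4.5, n = 4
h = (b - a)/n = 0.750000

Simpson's rule: (h/3)[f(x₀) + 4f(x₁) + 2f(x₂) + ... + f(xₙ)]

x_0 = 1.5000, f(x_0) = 3.250000, coefficient = 1
x_1 = 2.2500, f(x_1) = 6.062500, coefficient = 4
x_2 = 3.0000, f(x_2) = 10.000000, coefficient = 2
x_3 = 3.7500, f(x_3) = 15.062500, coefficient = 4
x_4 = 4.5000, f(x_4) = 21.250000, coefficient = 1

I ≈ (0.750000/3) × 129.000000 = 32.250000
Exact value: 32.250000
Error: 0.000000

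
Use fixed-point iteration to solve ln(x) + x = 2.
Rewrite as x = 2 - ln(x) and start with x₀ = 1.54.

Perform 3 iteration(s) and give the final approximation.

Equation: ln(x) + x = 2
Fixed-point form: x = 2 - ln(x)
x₀ = 1.54

x_1 = g(1.540000) = 1.568218
x_2 = g(1.568218) = 1.550060
x_3 = g(1.550060) = 1.561706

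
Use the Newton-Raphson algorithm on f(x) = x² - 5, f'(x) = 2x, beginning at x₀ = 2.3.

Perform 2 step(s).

f(x) = x² - 5
f'(x) = 2x
x₀ = 2.3

Newton-Raphson formula: x_{n+1} = x_n - f(x_n)/f'(x_n)

Iteration 1:
  f(2.300000) = 0.290000
  f'(2.300000) = 4.600000
  x_1 = 2.300000 - 0.290000/4.600000 = 2.236957
Iteration 2:
  f(2.236957) = 0.003974
  f'(2.236957) = 4.473913
  x_2 = 2.236957 - 0.003974/4.473913 = 2.236068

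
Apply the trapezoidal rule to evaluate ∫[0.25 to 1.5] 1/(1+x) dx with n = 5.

f(x) = 1/(1+x)
a = 0.25, b = 1.5, n = 5
h = (b - a)/n = 0.250000

Trapezoidal rule: (h/2)[f(x₀) + 2f(x₁) + 2f(x₂) + ... + f(xₙ)]

x_0 = 0.2500, f(x_0) = 0.800000, coefficient = 1
x_1 = 0.5000, f(x_1) = 0.666667, coefficient = 2
x_2 = 0.7500, f(x_2) = 0.571429, coefficient = 2
x_3 = 1.0000, f(x_3) = 0.500000, coefficient = 2
x_4 = 1.2500, f(x_4) = 0.444444, coefficient = 2
x_5 = 1.5000, f(x_5) = 0.400000, coefficient = 1

I ≈ (0.250000/2) × 5.565079 = 0.695635
Exact value: 0.693147
Error: 0.002488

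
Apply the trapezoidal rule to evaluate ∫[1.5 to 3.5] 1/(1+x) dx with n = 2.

f(x) = 1/(1+x)
a = 1.5, b = 3.5, n = 2
h = (b - a)/n = 1.000000

Trapezoidal rule: (h/2)[f(x₀) + 2f(x₁) + 2f(x₂) + ... + f(xₙ)]

x_0 = 1.5000, f(x_0) = 0.400000, coefficient = 1
x_1 = 2.5000, f(x_1) = 0.285714, coefficient = 2
x_2 = 3.5000, f(x_2) = 0.222222, coefficient = 1

I ≈ (1.000000/2) × 1.193651 = 0.596825
Exact value: 0.587787
Error: 0.009039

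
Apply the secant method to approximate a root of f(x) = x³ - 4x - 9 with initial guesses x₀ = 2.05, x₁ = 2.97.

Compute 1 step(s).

f(x) = x³ - 4x - 9
x₀ = 2.05, x₁ = 2.97

Secant formula: x_{n+1} = x_n - f(x_n)(x_n - x_{n-1})/(f(x_n) - f(x_{n-1}))

Iteration 1:
  f(2.050000) = -8.584875
  f(2.970000) = 5.318073
  x_2 = 2.970000 - 5.318073×(2.970000 - 2.050000)/(5.318073 - (-8.584875))
       = 2.618087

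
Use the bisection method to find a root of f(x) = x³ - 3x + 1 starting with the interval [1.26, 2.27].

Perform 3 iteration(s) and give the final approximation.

f(x) = x³ - 3x + 1
Initial interval: [1.26, 2.27]

Iteration 1:
  c_1 = (1.260000 + 2.270000)/2 = 1.765000
  f(c_1) = f(1.765000) = 1.203372
  f(a) × f(c) < 0, new interval: [1.260000, 1.765000]
Iteration 2:
  c_2 = (1.260000 + 1.765000)/2 = 1.512500
  f(c_2) = f(1.512500) = -0.077420
  f(a) × f(c) ≥ 0, new interval: [1.512500, 1.765000]
Iteration 3:
  c_3 = (1.512500 + 1.765000)/2 = 1.638750
  f(c_3) = f(1.638750) = 0.484616
  f(a) × f(c) < 0, new interval: [1.512500, 1.638750]

After 3 iteration(s), the approximation is c_3 = 1.638750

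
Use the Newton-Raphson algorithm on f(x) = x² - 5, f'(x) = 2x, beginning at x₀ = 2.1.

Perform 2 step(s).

f(x) = x² - 5
f'(x) = 2x
x₀ = 2.1

Newton-Raphson formula: x_{n+1} = x_n - f(x_n)/f'(x_n)

Iteration 1:
  f(2.100000) = -0.590000
  f'(2.100000) = 4.200000
  x_1 = 2.100000 - (-0.590000)/4.200000 = 2.240476
Iteration 2:
  f(2.240476) = 0.019734
  f'(2.240476) = 4.480952
  x_2 = 2.240476 - 0.019734/4.480952 = 2.236072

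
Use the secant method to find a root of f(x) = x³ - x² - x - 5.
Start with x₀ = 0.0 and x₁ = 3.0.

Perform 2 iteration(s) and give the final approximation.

f(x) = x³ - x² - x - 5
x₀ = 0.0, x₁ = 3.0

Secant formula: x_{n+1} = x_n - f(x_n)(x_n - x_{n-1})/(f(x_n) - f(x_{n-1}))

Iteration 1:
  f(0.000000) = -5.000000
  f(3.000000) = 10.000000
  x_2 = 3.000000 - 10.000000×(3.000000 - 0.000000)/(10.000000 - (-5.000000))
       = 1.000000
Iteration 2:
  f(3.000000) = 10.000000
  f(1.000000) = -6.000000
  x_3 = 1.000000 - (-6.000000)×(1.000000 - 3.000000)/(-6.000000 - 10.000000)
       = 1.750000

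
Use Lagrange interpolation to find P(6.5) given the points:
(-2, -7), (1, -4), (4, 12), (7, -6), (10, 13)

Lagrange interpolation formula:
P(x) = Σ yᵢ × Lᵢ(x)
where Lᵢ(x) = Π_{j≠i} (x - xⱼ)/(xᵢ - xⱼ)

L_0(6.5) = (6.5 - 1)/(-2 - 1) × (6.5 - 4)/(-2 - 4) × (6.5 - 7)/(-2 - 7) × (6.5 - 10)/(-2 - 10) = 0.012378
L_1(6.5) = (6.5 - (-2))/(1 - (-2)) × (6.5 - 4)/(1 - 4) × (6.5 - 7)/(1 - 7) × (6.5 - 10)/(1 - 10) = -0.076517
L_2(6.5) = (6.5 - (-2))/(4 - (-2)) × (6.5 - 1)/(4 - 1) × (6.5 - 7)/(4 - 7) × (6.5 - 10)/(4 - 10) = 0.252508
L_3(6.5) = (6.5 - (-2))/(7 - (-2)) × (6.5 - 1)/(7 - 1) × (6.5 - 4)/(7 - 4) × (6.5 - 10)/(7 - 10) = 0.841692
L_4(6.5) = (6.5 - (-2))/(10 - (-2)) × (6.5 - 1)/(10 - 1) × (6.5 - 4)/(10 - 4) × (6.5 - 7)/(10 - 7) = -0.030060

P(6.5) = (-7)×L_0(6.5) + (-4)×L_1(6.5) + 12×L_2(6.5) + (-6)×L_3(6.5) + 13×L_4(6.5)
P(6.5) = -2.191422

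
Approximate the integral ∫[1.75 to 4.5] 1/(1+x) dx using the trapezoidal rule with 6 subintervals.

f(x) = 1/(1+x)
a = 1.75, b = 4.5, n = 6
h = (b - a)/n = 0.458333

Trapezoidal rule: (h/2)[f(x₀) + 2f(x₁) + 2f(x₂) + ... + f(xₙ)]

x_0 = 1.7500, f(x_0) = 0.363636, coefficient = 1
x_1 = 2.2083, f(x_1) = 0.311688, coefficient = 2
x_2 = 2.6667, f(x_2) = 0.272727, coefficient = 2
x_3 = 3.1250, f(x_3) = 0.242424, coefficient = 2
x_4 = 3.5833, f(x_4) = 0.218182, coefficient = 2
x_5 = 4.0417, f(x_5) = 0.198347, coefficient = 2
x_6 = 4.5000, f(x_6) = 0.181818, coefficient = 1

I ≈ (0.458333/2) × 3.032192 = 0.694877
Exact value: 0.693147
Error: 0.001730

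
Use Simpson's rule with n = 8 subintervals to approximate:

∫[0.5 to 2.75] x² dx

f(x) = x²
a = 0.5, b = 2.75, n = 8
h = (b - a)/n = 0.281250

Simpson's rule: (h/3)[f(x₀) + 4f(x₁) + 2f(x₂) + ... + f(xₙ)]

x_0 = 0.5000, f(x_0) = 0.250000, coefficient = 1
x_1 = 0.7812, f(x_1) = 0.610352, coefficient = 4
x_2 = 1.0625, f(x_2) = 1.128906, coefficient = 2
x_3 = 1.3438, f(x_3) = 1.805664, coefficient = 4
x_4 = 1.6250, f(x_4) = 2.640625, coefficient = 2
x_5 = 1.9062, f(x_5) = 3.633789, coefficient = 4
x_6 = 2.1875, f(x_6) = 4.785156, coefficient = 2
x_7 = 2.4688, f(x_7) = 6.094727, coefficient = 4
x_8 = 2.7500, f(x_8) = 7.562500, coefficient = 1

I ≈ (0.281250/3) × 73.500000 = 6.890625
Exact value: 6.890625
Error: 0.000000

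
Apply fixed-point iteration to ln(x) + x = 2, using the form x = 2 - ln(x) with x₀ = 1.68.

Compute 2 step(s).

Equation: ln(x) + x = 2
Fixed-point form: x = 2 - ln(x)
x₀ = 1.68

x_1 = g(1.680000) = 1.481206
x_2 = g(1.481206) = 1.607143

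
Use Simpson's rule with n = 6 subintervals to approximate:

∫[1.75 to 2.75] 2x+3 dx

f(x) = 2x+3
a = 1.75, b = 2.75, n = 6
h = (b - a)/n = 0.166667

Simpson's rule: (h/3)[f(x₀) + 4f(x₁) + 2f(x₂) + ... + f(xₙ)]

x_0 = 1.7500, f(x_0) = 6.500000, coefficient = 1
x_1 = 1.9167, f(x_1) = 6.833333, coefficient = 4
x_2 = 2.0833, f(x_2) = 7.166667, coefficient = 2
x_3 = 2.2500, f(x_3) = 7.500000, coefficient = 4
x_4 = 2.4167, f(x_4) = 7.833333, coefficient = 2
x_5 = 2.5833, f(x_5) = 8.166667, coefficient = 4
x_6 = 2.7500, f(x_6) = 8.500000, coefficient = 1

I ≈ (0.166667/3) × 135.000000 = 7.500000
Exact value: 7.500000
Error: 0.000000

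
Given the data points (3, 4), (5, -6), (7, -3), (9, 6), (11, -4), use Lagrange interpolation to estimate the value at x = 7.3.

Lagrange interpolation formula:
P(x) = Σ yᵢ × Lᵢ(x)
where Lᵢ(x) = Π_{j≠i} (x - xⱼ)/(xᵢ - xⱼ)

L_0(7.3) = (7.3 - 5)/(3 - 5) × (7.3 - 7)/(3 - 7) × (7.3 - 9)/(3 - 9) × (7.3 - 11)/(3 - 11) = 0.011302
L_1(7.3) = (7.3 - 3)/(5 - 3) × (7.3 - 7)/(5 - 7) × (7.3 - 9)/(5 - 9) × (7.3 - 11)/(5 - 11) = -0.084522
L_2(7.3) = (7.3 - 3)/(7 - 3) × (7.3 - 5)/(7 - 5) × (7.3 - 9)/(7 - 9) × (7.3 - 11)/(7 - 11) = 0.972002
L_3(7.3) = (7.3 - 3)/(9 - 3) × (7.3 - 5)/(9 - 5) × (7.3 - 7)/(9 - 7) × (7.3 - 11)/(9 - 11) = 0.114353
L_4(7.3) = (7.3 - 3)/(11 - 3) × (7.3 - 5)/(11 - 5) × (7.3 - 7)/(11 - 7) × (7.3 - 9)/(11 - 9) = -0.013135

P(7.3) = 4×L_0(7.3) + (-6)×L_1(7.3) + (-3)×L_2(7.3) + 6×L_3(7.3) + (-4)×L_4(7.3)
P(7.3) = -1.625005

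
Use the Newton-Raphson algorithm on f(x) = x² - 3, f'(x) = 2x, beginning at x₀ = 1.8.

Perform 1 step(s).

f(x) = x² - 3
f'(x) = 2x
x₀ = 1.8

Newton-Raphson formula: x_{n+1} = x_n - f(x_n)/f'(x_n)

Iteration 1:
  f(1.800000) = 0.240000
  f'(1.800000) = 3.600000
  x_1 = 1.800000 - 0.240000/3.600000 = 1.733333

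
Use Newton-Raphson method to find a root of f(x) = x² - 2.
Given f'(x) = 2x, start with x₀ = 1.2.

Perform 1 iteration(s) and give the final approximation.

f(x) = x² - 2
f'(x) = 2x
x₀ = 1.2

Newton-Raphson formula: x_{n+1} = x_n - f(x_n)/f'(x_n)

Iteration 1:
  f(1.200000) = -0.560000
  f'(1.200000) = 2.400000
  x_1 = 1.200000 - (-0.560000)/2.400000 = 1.433333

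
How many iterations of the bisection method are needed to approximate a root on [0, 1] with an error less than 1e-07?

We need (b-a)/2^n ≤ 1e-07
(1 - 0)/2^n ≤ 1e-07
1/2^n ≤ 1e-07
2^n ≥ 10000000
n ≥ log₂(10000000) = 23.25
n ≥ 24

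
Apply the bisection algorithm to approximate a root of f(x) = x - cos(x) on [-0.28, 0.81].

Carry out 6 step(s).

f(x) = x - cos(x)
Initial interval: [-0.28, 0.81]

Iteration 1:
  c_1 = (-0.280000 + 0.810000)/2 = 0.265000
  f(c_1) = f(0.265000) = -0.700093
  f(a) × f(c) ≥ 0, new interval: [0.265000, 0.810000]
Iteration 2:
  c_2 = (0.265000 + 0.810000)/2 = 0.537500
  f(c_2) = f(0.537500) = -0.321491
  f(a) × f(c) ≥ 0, new interval: [0.537500, 0.810000]
Iteration 3:
  c_3 = (0.537500 + 0.810000)/2 = 0.673750
  f(c_3) = f(0.673750) = -0.107737
  f(a) × f(c) ≥ 0, new interval: [0.673750, 0.810000]
Iteration 4:
  c_4 = (0.673750 + 0.810000)/2 = 0.741875
  f(c_4) = f(0.741875) = 0.004672
  f(a) × f(c) < 0, new interval: [0.673750, 0.741875]
Iteration 5:
  c_5 = (0.673750 + 0.741875)/2 = 0.707813
  f(c_5) = f(0.707813) = -0.051973
  f(a) × f(c) ≥ 0, new interval: [0.707813, 0.741875]
Iteration 6:
  c_6 = (0.707813 + 0.741875)/2 = 0.724844
  f(c_6) = f(0.724844) = -0.023759
  f(a) × f(c) ≥ 0, new interval: [0.724844, 0.741875]

After 6 iteration(s), the approximation is c_6 = 0.724844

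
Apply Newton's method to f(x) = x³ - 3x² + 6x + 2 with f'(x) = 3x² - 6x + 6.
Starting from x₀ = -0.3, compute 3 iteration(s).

f(x) = x³ - 3x² + 6x + 2
f'(x) = 3x² - 6x + 6
x₀ = -0.3

Newton-Raphson formula: x_{n+1} = x_n - f(x_n)/f'(x_n)

Iteration 1:
  f(-0.300000) = -0.097000
  f'(-0.300000) = 8.070000
  x_1 = -0.300000 - (-0.097000)/8.070000 = -0.287980
Iteration 2:
  f(-0.287980) = -0.000562
  f'(-0.287980) = 7.976679
  x_2 = -0.287980 - (-0.000562)/7.976679 = -0.287910
Iteration 3:
  f(-0.287910) = 0.000000
  f'(-0.287910) = 7.976135
  x_3 = -0.287910 - 0.000000/7.976135 = -0.287910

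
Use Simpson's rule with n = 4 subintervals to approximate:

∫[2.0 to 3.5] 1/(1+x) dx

f(x) = 1/(1+x)
a = 2.0, b = 3.5, n = 4
h = (b - a)/n = 0.375000

Simpson's rule: (h/3)[f(x₀) + 4f(x₁) + 2f(x₂) + ... + f(xₙ)]

x_0 = 2.0000, f(x_0) = 0.333333, coefficient = 1
x_1 = 2.3750, f(x_1) = 0.296296, coefficient = 4
x_2 = 2.7500, f(x_2) = 0.266667, coefficient = 2
x_3 = 3.1250, f(x_3) = 0.242424, coefficient = 4
x_4 = 3.5000, f(x_4) = 0.222222, coefficient = 1

I ≈ (0.375000/3) × 3.243771 = 0.405471
Exact value: 0.405465
Error: 0.000006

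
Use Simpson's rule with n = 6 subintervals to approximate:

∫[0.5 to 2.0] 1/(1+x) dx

f(x) = 1/(1+x)
a = 0.5, b = 2.0, n = 6
h = (b - a)/n = 0.250000

Simpson's rule: (h/3)[f(x₀) + 4f(x₁) + 2f(x₂) + ... + f(xₙ)]

x_0 = 0.5000, f(x_0) = 0.666667, coefficient = 1
x_1 = 0.7500, f(x_1) = 0.571429, coefficient = 4
x_2 = 1.0000, f(x_2) = 0.500000, coefficient = 2
x_3 = 1.2500, f(x_3) = 0.444444, coefficient = 4
x_4 = 1.5000, f(x_4) = 0.400000, coefficient = 2
x_5 = 1.7500, f(x_5) = 0.363636, coefficient = 4
x_6 = 2.0000, f(x_6) = 0.333333, coefficient = 1

I ≈ (0.250000/3) × 8.318038 = 0.693170
Exact value: 0.693147
Error: 0.000023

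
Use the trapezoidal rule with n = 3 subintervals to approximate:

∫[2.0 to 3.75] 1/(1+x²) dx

f(x) = 1/(1+x²)
a = 2.0, b = 3.75, n = 3
h = (b - a)/n = 0.583333

Trapezoidal rule: (h/2)[f(x₀) + 2f(x₁) + 2f(x₂) + ... + f(xₙ)]

x_0 = 2.0000, f(x_0) = 0.200000, coefficient = 1
x_1 = 2.5833, f(x_1) = 0.130317, coefficient = 2
x_2 = 3.1667, f(x_2) = 0.090680, coefficient = 2
x_3 = 3.7500, f(x_3) = 0.066390, coefficient = 1

I ≈ (0.583333/2) × 0.708384 = 0.206612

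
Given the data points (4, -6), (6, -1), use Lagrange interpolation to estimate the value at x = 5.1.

Lagrange interpolation formula:
P(x) = Σ yᵢ × Lᵢ(x)
where Lᵢ(x) = Π_{j≠i} (x - xⱼ)/(xᵢ - xⱼ)

L_0(5.1) = (5.1 - 6)/(4 - 6) = 0.450000
L_1(5.1) = (5.1 - 4)/(6 - 4) = 0.550000

P(5.1) = (-6)×L_0(5.1) + (-1)×L_1(5.1)
P(5.1) = -3.250000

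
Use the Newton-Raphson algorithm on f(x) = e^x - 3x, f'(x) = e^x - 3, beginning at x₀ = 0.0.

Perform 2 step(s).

f(x) = e^x - 3x
f'(x) = e^x - 3
x₀ = 0.0

Newton-Raphson formula: x_{n+1} = x_n - f(x_n)/f'(x_n)

Iteration 1:
  f(0.000000) = 1.000000
  f'(0.000000) = -2.000000
  x_1 = 0.000000 - 1.000000/(-2.000000) = 0.500000
Iteration 2:
  f(0.500000) = 0.148721
  f'(0.500000) = -1.351279
  x_2 = 0.500000 - 0.148721/(-1.351279) = 0.610060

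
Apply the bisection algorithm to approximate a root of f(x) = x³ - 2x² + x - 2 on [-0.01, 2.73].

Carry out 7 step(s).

f(x) = x³ - 2x² + x - 2
Initial interval: [-0.01, 2.73]

Iteration 1:
  c_1 = (-0.010000 + 2.730000)/2 = 1.360000
  f(c_1) = f(1.360000) = -1.823744
  f(a) × f(c) ≥ 0, new interval: [1.360000, 2.730000]
Iteration 2:
  c_2 = (1.360000 + 2.730000)/2 = 2.045000
  f(c_2) = f(2.045000) = 0.233191
  f(a) × f(c) < 0, new interval: [1.360000, 2.045000]
Iteration 3:
  c_3 = (1.360000 + 2.045000)/2 = 1.702500
  f(c_3) = f(1.702500) = -1.159806
  f(a) × f(c) ≥ 0, new interval: [1.702500, 2.045000]
Iteration 4:
  c_4 = (1.702500 + 2.045000)/2 = 1.873750
  f(c_4) = f(1.873750) = -0.569506
  f(a) × f(c) ≥ 0, new interval: [1.873750, 2.045000]
Iteration 5:
  c_5 = (1.873750 + 2.045000)/2 = 1.959375
  f(c_5) = f(1.959375) = -0.196590
  f(a) × f(c) ≥ 0, new interval: [1.959375, 2.045000]
Iteration 6:
  c_6 = (1.959375 + 2.045000)/2 = 2.002187
  f(c_6) = f(2.002187) = 0.010957
  f(a) × f(c) < 0, new interval: [1.959375, 2.002187]
Iteration 7:
  c_7 = (1.959375 + 2.002187)/2 = 1.980781
  f(c_7) = f(1.980781) = -0.094623
  f(a) × f(c) ≥ 0, new interval: [1.980781, 2.002187]

After 7 iteration(s), the approximation is c_7 = 1.980781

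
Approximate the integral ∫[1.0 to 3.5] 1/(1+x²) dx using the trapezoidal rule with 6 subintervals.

f(x) = 1/(1+x²)
a = 1.0, b = 3.5, n = 6
h = (b - a)/n = 0.416667

Trapezoidal rule: (h/2)[f(x₀) + 2f(x₁) + 2f(x₂) + ... + f(xₙ)]

x_0 = 1.0000, f(x_0) = 0.500000, coefficient = 1
x_1 = 1.4167, f(x_1) = 0.332564, coefficient = 2
x_2 = 1.8333, f(x_2) = 0.229299, coefficient = 2
x_3 = 2.2500, f(x_3) = 0.164948, coefficient = 2
x_4 = 2.6667, f(x_4) = 0.123288, coefficient = 2
x_5 = 3.0833, f(x_5) = 0.095175, coefficient = 2
x_6 = 3.5000, f(x_6) = 0.075472, coefficient = 1

I ≈ (0.416667/2) × 2.466020 = 0.513754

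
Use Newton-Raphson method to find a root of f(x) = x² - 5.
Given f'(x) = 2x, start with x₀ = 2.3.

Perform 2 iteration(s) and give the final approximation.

f(x) = x² - 5
f'(x) = 2x
x₀ = 2.3

Newton-Raphson formula: x_{n+1} = x_n - f(x_n)/f'(x_n)

Iteration 1:
  f(2.300000) = 0.290000
  f'(2.300000) = 4.600000
  x_1 = 2.300000 - 0.290000/4.600000 = 2.236957
Iteration 2:
  f(2.236957) = 0.003974
  f'(2.236957) = 4.473913
  x_2 = 2.236957 - 0.003974/4.473913 = 2.236068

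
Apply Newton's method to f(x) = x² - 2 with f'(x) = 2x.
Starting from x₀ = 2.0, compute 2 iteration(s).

f(x) = x² - 2
f'(x) = 2x
x₀ = 2.0

Newton-Raphson formula: x_{n+1} = x_n - f(x_n)/f'(x_n)

Iteration 1:
  f(2.000000) = 2.000000
  f'(2.000000) = 4.000000
  x_1 = 2.000000 - 2.000000/4.000000 = 1.500000
Iteration 2:
  f(1.500000) = 0.250000
  f'(1.500000) = 3.000000
  x_2 = 1.500000 - 0.250000/3.000000 = 1.416667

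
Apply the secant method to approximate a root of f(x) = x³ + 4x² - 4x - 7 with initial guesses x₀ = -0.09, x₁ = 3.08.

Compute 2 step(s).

f(x) = x³ + 4x² - 4x - 7
x₀ = -0.09, x₁ = 3.08

Secant formula: x_{n+1} = x_n - f(x_n)(x_n - x_{n-1})/(f(x_n) - f(x_{n-1}))

Iteration 1:
  f(-0.090000) = -6.608329
  f(3.080000) = 47.843712
  x_2 = 3.080000 - 47.843712×(3.080000 - (-0.090000))/(47.843712 - (-6.608329))
       = 0.294713
Iteration 2:
  f(3.080000) = 47.843712
  f(0.294713) = -7.805831
  x_3 = 0.294713 - (-7.805831)×(0.294713 - 3.080000)/(-7.805831 - 47.843712)
       = 0.685399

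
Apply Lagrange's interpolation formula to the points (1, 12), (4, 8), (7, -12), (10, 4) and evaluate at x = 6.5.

Lagrange interpolation formula:
P(x) = Σ yᵢ × Lᵢ(x)
where Lᵢ(x) = Π_{j≠i} (x - xⱼ)/(xᵢ - xⱼ)

L_0(6.5) = (6.5 - 4)/(1 - 4) × (6.5 - 7)/(1 - 7) × (6.5 - 10)/(1 - 10) = -0.027006
L_1(6.5) = (6.5 - 1)/(4 - 1) × (6.5 - 7)/(4 - 7) × (6.5 - 10)/(4 - 10) = 0.178241
L_2(6.5) = (6.5 - 1)/(7 - 1) × (6.5 - 4)/(7 - 4) × (6.5 - 10)/(7 - 10) = 0.891204
L_3(6.5) = (6.5 - 1)/(10 - 1) × (6.5 - 4)/(10 - 4) × (6.5 - 7)/(10 - 7) = -0.042438

P(6.5) = 12×L_0(6.5) + 8×L_1(6.5) + (-12)×L_2(6.5) + 4×L_3(6.5)
P(6.5) = -9.762346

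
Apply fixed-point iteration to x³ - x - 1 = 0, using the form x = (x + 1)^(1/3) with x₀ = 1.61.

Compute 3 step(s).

Equation: x³ - x - 1 = 0
Fixed-point form: x = (x + 1)^(1/3)
x₀ = 1.61

x_1 = g(1.610000) = 1.376830
x_2 = g(1.376830) = 1.334543
x_3 = g(1.334543) = 1.326582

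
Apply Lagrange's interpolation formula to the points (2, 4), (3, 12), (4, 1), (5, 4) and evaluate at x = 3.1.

Lagrange interpolation formula:
P(x) = Σ yᵢ × Lᵢ(x)
where Lᵢ(x) = Π_{j≠i} (x - xⱼ)/(xᵢ - xⱼ)

L_0(3.1) = (3.1 - 3)/(2 - 3) × (3.1 - 4)/(2 - 4) × (3.1 - 5)/(2 - 5) = -0.028500
L_1(3.1) = (3.1 - 2)/(3 - 2) × (3.1 - 4)/(3 - 4) × (3.1 - 5)/(3 - 5) = 0.940500
L_2(3.1) = (3.1 - 2)/(4 - 2) × (3.1 - 3)/(4 - 3) × (3.1 - 5)/(4 - 5) = 0.104500
L_3(3.1) = (3.1 - 2)/(5 - 2) × (3.1 - 3)/(5 - 3) × (3.1 - 4)/(5 - 4) = -0.016500

P(3.1) = 4×L_0(3.1) + 12×L_1(3.1) + 1×L_2(3.1) + 4×L_3(3.1)
P(3.1) = 11.210500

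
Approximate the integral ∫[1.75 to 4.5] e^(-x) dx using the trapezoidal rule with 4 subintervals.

f(x) = e^(-x)
a = 1.75, b = 4.5, n = 4
h = (b - a)/n = 0.687500

Trapezoidal rule: (h/2)[f(x₀) + 2f(x₁) + 2f(x₂) + ... + f(xₙ)]

x_0 = 1.7500, f(x_0) = 0.173774, coefficient = 1
x_1 = 2.4375, f(x_1) = 0.087379, coefficient = 2
x_2 = 3.1250, f(x_2) = 0.043937, coefficient = 2
x_3 = 3.8125, f(x_3) = 0.022093, coefficient = 2
x_4 = 4.5000, f(x_4) = 0.011109, coefficient = 1

I ≈ (0.687500/2) × 0.491701 = 0.169022
Exact value: 0.162665
Error: 0.006357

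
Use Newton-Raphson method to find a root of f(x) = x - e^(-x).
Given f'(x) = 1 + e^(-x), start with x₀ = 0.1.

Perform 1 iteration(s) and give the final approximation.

f(x) = x - e^(-x)
f'(x) = 1 + e^(-x)
x₀ = 0.1

Newton-Raphson formula: x_{n+1} = x_n - f(x_n)/f'(x_n)

Iteration 1:
  f(0.100000) = -0.804837
  f'(0.100000) = 1.904837
  x_1 = 0.100000 - (-0.804837)/1.904837 = 0.522523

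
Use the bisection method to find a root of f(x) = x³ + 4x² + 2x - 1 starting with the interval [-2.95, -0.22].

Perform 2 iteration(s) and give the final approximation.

f(x) = x³ + 4x² + 2x - 1
Initial interval: [-2.95, -0.22]

Iteration 1:
  c_1 = (-2.950000 + (-0.220000))/2 = -1.585000
  f(c_1) = f(-1.585000) = 1.897023
  f(a) × f(c) ≥ 0, new interval: [-1.585000, -0.220000]
Iteration 2:
  c_2 = (-1.585000 + (-0.220000))/2 = -0.902500
  f(c_2) = f(-0.902500) = -0.282067
  f(a) × f(c) < 0, new interval: [-1.585000, -0.902500]

After 2 iteration(s), the approximation is c_2 = -0.902500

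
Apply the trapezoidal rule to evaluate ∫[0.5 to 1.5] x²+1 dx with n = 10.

f(x) = x²+1
a = 0.5, b = 1.5, n = 10
h = (b - a)/n = 0.100000

Trapezoidal rule: (h/2)[f(x₀) + 2f(x₁) + 2f(x₂) + ... + f(xₙ)]

x_0 = 0.5000, f(x_0) = 1.250000, coefficient = 1
x_1 = 0.6000, f(x_1) = 1.360000, coefficient = 2
x_2 = 0.7000, f(x_2) = 1.490000, coefficient = 2
x_3 = 0.8000, f(x_3) = 1.640000, coefficient = 2
x_4 = 0.9000, f(x_4) = 1.810000, coefficient = 2
x_5 = 1.0000, f(x_5) = 2.000000, coefficient = 2
x_6 = 1.1000, f(x_6) = 2.210000, coefficient = 2
x_7 = 1.2000, f(x_7) = 2.440000, coefficient = 2
x_8 = 1.3000, f(x_8) = 2.690000, coefficient = 2
x_9 = 1.4000, f(x_9) = 2.960000, coefficient = 2
x_10 = 1.5000, f(x_10) = 3.250000, coefficient = 1

I ≈ (0.100000/2) × 41.700000 = 2.085000
Exact value: 2.083333
Error: 0.001667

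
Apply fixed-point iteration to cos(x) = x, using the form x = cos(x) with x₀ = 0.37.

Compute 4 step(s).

Equation: cos(x) = x
Fixed-point form: x = cos(x)
x₀ = 0.37

x_1 = g(0.370000) = 0.932327
x_2 = g(0.932327) = 0.595967
x_3 = g(0.595967) = 0.827606
x_4 = g(0.827606) = 0.676640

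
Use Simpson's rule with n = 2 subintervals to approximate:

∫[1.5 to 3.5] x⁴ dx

f(x) = x⁴
a = 1.5, b = 3.5, n = 2
h = (b - a)/n = 1.000000

Simpson's rule: (h/3)[f(x₀) + 4f(x₁) + 2f(x₂) + ... + f(xₙ)]

x_0 = 1.5000, f(x_0) = 5.062500, coefficient = 1
x_1 = 2.5000, f(x_1) = 39.062500, coefficient = 4
x_2 = 3.5000, f(x_2) = 150.062500, coefficient = 1

I ≈ (1.000000/3) × 311.375000 = 103.791667
Exact value: 103.525000
Error: 0.266667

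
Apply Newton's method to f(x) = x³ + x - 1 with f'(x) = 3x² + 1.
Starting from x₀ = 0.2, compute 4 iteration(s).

f(x) = x³ + x - 1
f'(x) = 3x² + 1
x₀ = 0.2

Newton-Raphson formula: x_{n+1} = x_n - f(x_n)/f'(x_n)

Iteration 1:
  f(0.200000) = -0.792000
  f'(0.200000) = 1.120000
  x_1 = 0.200000 - (-0.792000)/1.120000 = 0.907143
Iteration 2:
  f(0.907143) = 0.653638
  f'(0.907143) = 3.468724
  x_2 = 0.907143 - 0.653638/3.468724 = 0.718705
Iteration 3:
  f(0.718705) = 0.089943
  f'(0.718705) = 2.549612
  x_3 = 0.718705 - 0.089943/2.549612 = 0.683428
Iteration 4:
  f(0.683428) = 0.002639
  f'(0.683428) = 2.401222
  x_4 = 0.683428 - 0.002639/2.401222 = 0.682329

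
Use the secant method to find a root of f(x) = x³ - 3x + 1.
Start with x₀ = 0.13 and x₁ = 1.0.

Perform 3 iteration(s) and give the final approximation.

f(x) = x³ - 3x + 1
x₀ = 0.13, x₁ = 1.0

Secant formula: x_{n+1} = x_n - f(x_n)(x_n - x_{n-1})/(f(x_n) - f(x_{n-1}))

Iteration 1:
  f(0.130000) = 0.612197
  f(1.000000) = -1.000000
  x_2 = 1.000000 - (-1.000000)×(1.000000 - 0.130000)/(-1.000000 - 0.612197)
       = 0.460364
Iteration 2:
  f(1.000000) = -1.000000
  f(0.460364) = -0.283524
  x_3 = 0.460364 - (-0.283524)×(0.460364 - 1.000000)/(-0.283524 - (-1.000000))
       = 0.246819
Iteration 3:
  f(0.460364) = -0.283524
  f(0.246819) = 0.274580
  x_4 = 0.246819 - 0.274580×(0.246819 - 0.460364)/(0.274580 - (-0.283524))
       = 0.351880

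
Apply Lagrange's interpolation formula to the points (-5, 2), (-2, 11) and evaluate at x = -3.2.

Lagrange interpolation formula:
P(x) = Σ yᵢ × Lᵢ(x)
where Lᵢ(x) = Π_{j≠i} (x - xⱼ)/(xᵢ - xⱼ)

L_0(-3.2) = (-3.2 - (-2))/(-5 - (-2)) = 0.400000
L_1(-3.2) = (-3.2 - (-5))/(-2 - (-5)) = 0.600000

P(-3.2) = 2×L_0(-3.2) + 11×L_1(-3.2)
P(-3.2) = 7.400000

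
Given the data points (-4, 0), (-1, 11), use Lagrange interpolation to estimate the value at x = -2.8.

Lagrange interpolation formula:
P(x) = Σ yᵢ × Lᵢ(x)
where Lᵢ(x) = Π_{j≠i} (x - xⱼ)/(xᵢ - xⱼ)

L_0(-2.8) = (-2.8 - (-1))/(-4 - (-1)) = 0.600000
L_1(-2.8) = (-2.8 - (-4))/(-1 - (-4)) = 0.400000

P(-2.8) = 0×L_0(-2.8) + 11×L_1(-2.8)
P(-2.8) = 4.400000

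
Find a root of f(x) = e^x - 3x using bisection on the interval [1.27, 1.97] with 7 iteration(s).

f(x) = e^x - 3x
Initial interval: [1.27, 1.97]

Iteration 1:
  c_1 = (1.270000 + 1.970000)/2 = 1.620000
  f(c_1) = f(1.620000) = 0.193090
  f(a) × f(c) < 0, new interval: [1.270000, 1.620000]
Iteration 2:
  c_2 = (1.270000 + 1.620000)/2 = 1.445000
  f(c_2) = f(1.445000) = -0.093148
  f(a) × f(c) ≥ 0, new interval: [1.445000, 1.620000]
Iteration 3:
  c_3 = (1.445000 + 1.620000)/2 = 1.532500
  f(c_3) = f(1.532500) = 0.032237
  f(a) × f(c) < 0, new interval: [1.445000, 1.532500]
Iteration 4:
  c_4 = (1.445000 + 1.532500)/2 = 1.488750
  f(c_4) = f(1.488750) = -0.034697
  f(a) × f(c) ≥ 0, new interval: [1.488750, 1.532500]
Iteration 5:
  c_5 = (1.488750 + 1.532500)/2 = 1.510625
  f(c_5) = f(1.510625) = -0.002314
  f(a) × f(c) ≥ 0, new interval: [1.510625, 1.532500]
Iteration 6:
  c_6 = (1.510625 + 1.532500)/2 = 1.521563
  f(c_6) = f(1.521563) = 0.014687
  f(a) × f(c) < 0, new interval: [1.510625, 1.521563]
Iteration 7:
  c_7 = (1.510625 + 1.521563)/2 = 1.516094
  f(c_7) = f(1.516094) = 0.006119
  f(a) × f(c) < 0, new interval: [1.510625, 1.516094]

After 7 iteration(s), the approximation is c_7 = 1.516094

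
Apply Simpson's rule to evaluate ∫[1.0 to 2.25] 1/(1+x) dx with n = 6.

f(x) = 1/(1+x)
a = 1.0, b = 2.25, n = 6
h = (b - a)/n = 0.208333

Simpson's rule: (h/3)[f(x₀) + 4f(x₁) + 2f(x₂) + ... + f(xₙ)]

x_0 = 1.0000, f(x_0) = 0.500000, coefficient = 1
x_1 = 1.2083, f(x_1) = 0.452830, coefficient = 4
x_2 = 1.4167, f(x_2) = 0.413793, coefficient = 2
x_3 = 1.6250, f(x_3) = 0.380952, coefficient = 4
x_4 = 1.8333, f(x_4) = 0.352941, coefficient = 2
x_5 = 2.0417, f(x_5) = 0.328767, coefficient = 4
x_6 = 2.2500, f(x_6) = 0.307692, coefficient = 1

I ≈ (0.208333/3) × 6.991360 = 0.485511
Exact value: 0.485508
Error: 0.000003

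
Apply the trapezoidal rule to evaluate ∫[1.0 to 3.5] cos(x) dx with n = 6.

f(x) = cos(x)
a = 1.0, b = 3.5, n = 6
h = (b - a)/n = 0.416667

Trapezoidal rule: (h/2)[f(x₀) + 2f(x₁) + 2f(x₂) + ... + f(xₙ)]

x_0 = 1.0000, f(x_0) = 0.540302, coefficient = 1
x_1 = 1.4167, f(x_1) = 0.153520, coefficient = 2
x_2 = 1.8333, f(x_2) = -0.259531, coefficient = 2
x_3 = 2.2500, f(x_3) = -0.628174, coefficient = 2
x_4 = 2.6667, f(x_4) = -0.889327, coefficient = 2
x_5 = 3.0833, f(x_5) = -0.998303, coefficient = 2
x_6 = 3.5000, f(x_6) = -0.936457, coefficient = 1

I ≈ (0.416667/2) × -5.639784 = -1.174955
Exact value: -1.192254
Error: 0.017299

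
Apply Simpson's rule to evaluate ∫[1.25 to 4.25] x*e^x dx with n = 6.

f(x) = x*e^x
a = 1.25, b = 4.25, n = 6
h = (b - a)/n = 0.500000

Simpson's rule: (h/3)[f(x₀) + 4f(x₁) + 2f(x₂) + ... + f(xₙ)]

x_0 = 1.2500, f(x_0) = 4.362929, coefficient = 1
x_1 = 1.7500, f(x_1) = 10.070555, coefficient = 4
x_2 = 2.2500, f(x_2) = 21.347406, coefficient = 2
x_3 = 2.7500, f(x_3) = 43.017238, coefficient = 4
x_4 = 3.2500, f(x_4) = 83.818605, coefficient = 2
x_5 = 3.7500, f(x_5) = 159.454058, coefficient = 4
x_6 = 4.2500, f(x_6) = 297.948002, coefficient = 1

I ≈ (0.500000/3) × 1362.810351 = 227.135059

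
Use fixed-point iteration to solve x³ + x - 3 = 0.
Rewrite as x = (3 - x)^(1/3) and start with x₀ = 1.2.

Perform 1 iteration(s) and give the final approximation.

Equation: x³ + x - 3 = 0
Fixed-point form: x = (3 - x)^(1/3)
x₀ = 1.2

x_1 = g(1.200000) = 1.216440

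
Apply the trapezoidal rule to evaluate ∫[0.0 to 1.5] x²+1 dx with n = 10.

f(x) = x²+1
a = 0.0, b = 1.5, n = 10
h = (b - a)/n = 0.150000

Trapezoidal rule: (h/2)[f(x₀) + 2f(x₁) + 2f(x₂) + ... + f(xₙ)]

x_0 = 0.0000, f(x_0) = 1.000000, coefficient = 1
x_1 = 0.1500, f(x_1) = 1.022500, coefficient = 2
x_2 = 0.3000, f(x_2) = 1.090000, coefficient = 2
x_3 = 0.4500, f(x_3) = 1.202500, coefficient = 2
x_4 = 0.6000, f(x_4) = 1.360000, coefficient = 2
x_5 = 0.7500, f(x_5) = 1.562500, coefficient = 2
x_6 = 0.9000, f(x_6) = 1.810000, coefficient = 2
x_7 = 1.0500, f(x_7) = 2.102500, coefficient = 2
x_8 = 1.2000, f(x_8) = 2.440000, coefficient = 2
x_9 = 1.3500, f(x_9) = 2.822500, coefficient = 2
x_10 = 1.5000, f(x_10) = 3.250000, coefficient = 1

I ≈ (0.150000/2) × 35.075000 = 2.630625
Exact value: 2.625000
Error: 0.005625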